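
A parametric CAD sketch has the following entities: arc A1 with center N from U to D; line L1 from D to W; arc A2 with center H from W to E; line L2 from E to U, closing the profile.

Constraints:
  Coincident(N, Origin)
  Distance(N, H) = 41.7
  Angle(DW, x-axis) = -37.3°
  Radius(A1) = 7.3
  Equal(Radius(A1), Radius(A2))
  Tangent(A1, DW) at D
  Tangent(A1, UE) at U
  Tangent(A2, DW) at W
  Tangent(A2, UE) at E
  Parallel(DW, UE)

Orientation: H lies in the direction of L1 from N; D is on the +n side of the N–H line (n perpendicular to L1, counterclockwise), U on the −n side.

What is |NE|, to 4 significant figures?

42.33

The slot axis is L1's direction at -37.3°, so u = (cos -37.3°, sin -37.3°) = (0.7955, -0.6060) and n = (−sin -37.3°, cos -37.3°) = (0.6060, 0.7955). N is at the origin and H lies 41.7 along u from N, so H = 41.7·u = (33.17, -25.27). Tangency of A1 to both parallel lines with radius 7.3 puts D and U at N ± 7.3·n: D = (4.424, 5.807), U = (-4.424, -5.807). Equal radii place W and E the same way about H: W = H + 7.3·n = (37.59, -19.46), E = H − 7.3·n = (28.75, -31.08). Then |NE| = |E − N| = 42.33.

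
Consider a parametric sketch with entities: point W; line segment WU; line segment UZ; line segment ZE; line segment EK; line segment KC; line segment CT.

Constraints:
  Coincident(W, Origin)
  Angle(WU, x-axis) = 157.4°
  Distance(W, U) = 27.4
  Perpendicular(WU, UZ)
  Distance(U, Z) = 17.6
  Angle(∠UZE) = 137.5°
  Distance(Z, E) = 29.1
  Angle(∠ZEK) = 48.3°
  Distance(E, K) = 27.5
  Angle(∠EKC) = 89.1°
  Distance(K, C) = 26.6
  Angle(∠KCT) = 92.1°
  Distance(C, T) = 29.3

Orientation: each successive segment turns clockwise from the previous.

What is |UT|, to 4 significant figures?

39.25

∠EKC = 89.1° gives KC at 162.3° from the x-axis; with |KC| = 26.6, C = (-25.43, 20.79). ∠KCT = 92.1° gives CT at 74.40° from the x-axis; with |CT| = 29.3, T = (-17.55, 49.01). Then |UT| = |T − U| = 39.25.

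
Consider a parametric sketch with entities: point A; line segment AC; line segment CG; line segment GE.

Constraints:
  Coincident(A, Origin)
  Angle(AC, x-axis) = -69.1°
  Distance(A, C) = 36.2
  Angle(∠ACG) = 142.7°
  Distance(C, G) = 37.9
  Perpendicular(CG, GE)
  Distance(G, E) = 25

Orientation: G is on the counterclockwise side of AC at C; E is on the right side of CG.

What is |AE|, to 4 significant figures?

81.56

∠ACG = 142.7°, so CG runs at -69.1° + (180° − 142.7°) = -31.80° from the x-axis; with |CG| = 37.9, G = C + 37.9·(cos -31.80°, sin -31.80°) = (45.12, -53.79). The perpendicularity gives GE at right angles to CG; with |GE| = 25.0 on the right of CG, E = G + 25.0·(-0.5270, -0.8499) = (31.95, -75.04). Then |AE| = |E − A| = 81.56.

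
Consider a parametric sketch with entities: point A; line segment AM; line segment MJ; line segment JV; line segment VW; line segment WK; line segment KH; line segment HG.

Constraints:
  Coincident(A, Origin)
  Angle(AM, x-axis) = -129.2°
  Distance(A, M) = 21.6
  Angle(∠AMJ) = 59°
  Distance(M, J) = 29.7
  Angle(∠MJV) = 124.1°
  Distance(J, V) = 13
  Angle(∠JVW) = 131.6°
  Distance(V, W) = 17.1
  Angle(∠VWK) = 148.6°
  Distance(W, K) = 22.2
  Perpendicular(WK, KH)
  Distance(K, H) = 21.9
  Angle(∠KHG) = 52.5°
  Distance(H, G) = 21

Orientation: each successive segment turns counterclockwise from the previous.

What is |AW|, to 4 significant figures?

23.37

A is at the origin; AM runs at -129.2° with length 21.6, so M = (-13.65, -16.74). ∠AMJ = 59.0° gives MJ at -8.200° from the x-axis; with |MJ| = 29.7, J = (15.74, -20.97). ∠MJV = 124.1° gives JV at 47.70° from the x-axis; with |JV| = 13.0, V = (24.49, -11.36). ∠JVW = 131.6° gives VW at 96.10° from the x-axis; with |VW| = 17.1, W = (22.68, 5.644). Then |AW| = |W − A| = 23.37.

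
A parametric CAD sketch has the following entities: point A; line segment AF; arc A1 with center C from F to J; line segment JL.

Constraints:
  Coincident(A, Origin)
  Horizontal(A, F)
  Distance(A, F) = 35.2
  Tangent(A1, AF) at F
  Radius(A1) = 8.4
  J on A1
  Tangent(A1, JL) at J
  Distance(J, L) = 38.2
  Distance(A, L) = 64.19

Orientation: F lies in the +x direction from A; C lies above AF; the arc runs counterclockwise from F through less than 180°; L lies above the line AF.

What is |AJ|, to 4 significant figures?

44.37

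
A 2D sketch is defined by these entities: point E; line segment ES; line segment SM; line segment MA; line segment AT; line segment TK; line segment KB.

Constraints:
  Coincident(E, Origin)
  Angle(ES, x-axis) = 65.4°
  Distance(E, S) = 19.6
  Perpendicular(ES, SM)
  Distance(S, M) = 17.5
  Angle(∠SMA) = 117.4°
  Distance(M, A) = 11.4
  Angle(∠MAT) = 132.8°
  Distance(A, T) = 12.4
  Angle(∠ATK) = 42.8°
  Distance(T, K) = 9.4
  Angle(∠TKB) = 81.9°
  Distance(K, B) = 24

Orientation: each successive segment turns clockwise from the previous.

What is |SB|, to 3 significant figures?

38.7

∠ATK = 42.8° gives TK at 88.4° from the x-axis; with |TK| = 9.4, K = (16.2, -0.313). ∠TKB = 81.9° gives KB at -9.70° from the x-axis; with |KB| = 24.0, B = (39.9, -4.36). Then |SB| = |B − S| = 38.7.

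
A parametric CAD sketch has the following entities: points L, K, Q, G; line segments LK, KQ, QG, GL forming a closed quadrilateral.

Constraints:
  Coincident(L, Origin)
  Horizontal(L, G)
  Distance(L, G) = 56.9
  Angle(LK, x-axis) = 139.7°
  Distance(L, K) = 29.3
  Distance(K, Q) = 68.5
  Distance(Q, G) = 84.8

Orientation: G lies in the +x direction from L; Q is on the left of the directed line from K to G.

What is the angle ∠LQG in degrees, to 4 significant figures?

40.85°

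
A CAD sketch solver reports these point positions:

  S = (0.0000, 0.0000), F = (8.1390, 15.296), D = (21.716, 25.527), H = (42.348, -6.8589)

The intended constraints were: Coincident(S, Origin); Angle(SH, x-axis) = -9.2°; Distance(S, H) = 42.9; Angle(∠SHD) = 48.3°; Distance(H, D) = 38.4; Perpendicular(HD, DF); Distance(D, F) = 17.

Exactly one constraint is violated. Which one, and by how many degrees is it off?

Perpendicular(HD, DF) — off by 4.50°.

S = (0.00, 0.00) ✓; SH at -9.200° ✓; |SH| = 42.90 ✓; ∠SHD = 48.30° ✓; |HD| = 38.40 ✓; ∠(HD, DF) = 94.50° ✗; |DF| = 17.00 ✓.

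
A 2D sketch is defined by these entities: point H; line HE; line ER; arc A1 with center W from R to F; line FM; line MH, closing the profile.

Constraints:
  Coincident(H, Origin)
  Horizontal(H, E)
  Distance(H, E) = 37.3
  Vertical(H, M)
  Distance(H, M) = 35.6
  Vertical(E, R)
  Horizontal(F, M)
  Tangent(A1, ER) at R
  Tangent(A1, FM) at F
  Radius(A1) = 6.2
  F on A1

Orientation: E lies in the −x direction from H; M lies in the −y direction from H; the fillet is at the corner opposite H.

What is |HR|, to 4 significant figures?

47.49

H is at the origin; H and E share the same y with |HE| = 37.3 and E on the −x side, so E = (-37.30, 0.000). H and M share the same x with |HM| = 35.6 and M on the −y side, so M = (0.000, -35.60). The virtual corner opposite H is at (-37.30, -35.60). The tangent condition forces WR to be normal to ER and the tangent condition forces WF to be normal to FM, with radius 6.2, so the center W sits 6.2 in from both sides at W = (-31.10, -29.40). That places the tangent points at R = (-37.30, -29.40) on ER and F = (-31.10, -35.60) on FM. Then |HR| = |R − H| = 47.49.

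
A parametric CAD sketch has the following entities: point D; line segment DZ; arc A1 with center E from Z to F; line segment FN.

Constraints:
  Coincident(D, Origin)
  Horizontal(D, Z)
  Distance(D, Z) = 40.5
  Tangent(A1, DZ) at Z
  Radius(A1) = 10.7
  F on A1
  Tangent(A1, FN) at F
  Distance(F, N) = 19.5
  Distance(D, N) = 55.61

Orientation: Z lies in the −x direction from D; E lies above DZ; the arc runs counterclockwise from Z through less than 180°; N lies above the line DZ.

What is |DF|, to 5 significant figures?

36.925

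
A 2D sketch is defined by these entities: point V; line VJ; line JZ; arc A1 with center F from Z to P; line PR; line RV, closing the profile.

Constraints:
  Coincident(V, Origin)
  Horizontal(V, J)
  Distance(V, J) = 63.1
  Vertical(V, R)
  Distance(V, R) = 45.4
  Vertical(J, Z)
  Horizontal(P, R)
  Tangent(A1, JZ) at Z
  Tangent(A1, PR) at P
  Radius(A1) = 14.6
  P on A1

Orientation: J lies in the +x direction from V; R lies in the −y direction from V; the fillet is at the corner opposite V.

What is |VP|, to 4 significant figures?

66.43

V is at the origin; V and J share the same y with |VJ| = 63.1 and J on the +x side, so J = (63.10, 0.000). V and R share the same x with |VR| = 45.4 and R on the −y side, so R = (0.000, -45.40). The virtual corner opposite V is at (63.10, -45.40). A1 meets JZ tangentially, so FZ is at right angles to JZ and the tangent condition forces FP to be normal to PR, with radius 14.6, so the center F sits 14.6 in from both sides at F = (48.50, -30.80). That places the tangent points at Z = (63.10, -30.80) on JZ and P = (48.50, -45.40) on PR. Then |VP| = |P − V| = 66.43.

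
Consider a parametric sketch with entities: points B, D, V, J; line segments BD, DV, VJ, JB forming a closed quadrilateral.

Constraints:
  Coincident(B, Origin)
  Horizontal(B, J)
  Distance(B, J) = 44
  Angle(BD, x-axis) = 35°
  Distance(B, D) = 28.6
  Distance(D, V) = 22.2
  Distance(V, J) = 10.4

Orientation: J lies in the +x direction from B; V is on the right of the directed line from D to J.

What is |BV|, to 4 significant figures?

34.21

B is at the origin; BJ is horizontal with |BJ| = 44.0 and J in +x, so J = (44.0, 0). BD runs at 35.0° with |BD| = 28.6, so D = (23.43, 16.40). V is determined by |DV| = 22.2 and |VJ| = 10.4 together: it lies at the intersection of circle(D, 22.2) and circle(J, 10.4). With |DJ| = 26.31, the foot of the radical line on DJ is 20.47 from D and the perpendicular offset is √(22.2² − 20.47²) = 8.601. Taking the right-of-DJ solution: V = (34.07, -3.080).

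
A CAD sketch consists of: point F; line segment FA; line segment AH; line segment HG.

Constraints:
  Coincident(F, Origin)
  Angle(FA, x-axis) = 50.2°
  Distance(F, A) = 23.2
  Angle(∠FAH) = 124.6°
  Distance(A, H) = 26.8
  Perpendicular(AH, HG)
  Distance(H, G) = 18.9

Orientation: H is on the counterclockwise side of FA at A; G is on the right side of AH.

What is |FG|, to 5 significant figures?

55.151

F is at the origin; FA runs at 50.2° with length 23.2, so A = 23.2·(cos 50.2°, sin 50.2°) = (14.851, 17.824). ∠FAH = 124.6°, so AH runs at 50.2° + (180° − 124.6°) = 105.60° from the x-axis; with |AH| = 26.8, H = A + 26.8·(cos 105.60°, sin 105.60°) = (7.6435, 43.637). AH ⟂ HG; with |HG| = 18.9 on the right of AH, G = H + 18.9·(0.96316, 0.26892) = (25.847, 48.720). Then |FG| = |G − F| = 55.151.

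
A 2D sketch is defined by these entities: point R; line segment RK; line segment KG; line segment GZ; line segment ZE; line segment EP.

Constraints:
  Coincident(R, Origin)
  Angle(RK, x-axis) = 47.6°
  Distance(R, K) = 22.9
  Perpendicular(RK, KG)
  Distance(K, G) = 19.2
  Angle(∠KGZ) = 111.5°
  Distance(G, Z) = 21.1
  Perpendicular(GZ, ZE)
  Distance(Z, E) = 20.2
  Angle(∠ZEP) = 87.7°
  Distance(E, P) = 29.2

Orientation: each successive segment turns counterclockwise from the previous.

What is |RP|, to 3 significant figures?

23.5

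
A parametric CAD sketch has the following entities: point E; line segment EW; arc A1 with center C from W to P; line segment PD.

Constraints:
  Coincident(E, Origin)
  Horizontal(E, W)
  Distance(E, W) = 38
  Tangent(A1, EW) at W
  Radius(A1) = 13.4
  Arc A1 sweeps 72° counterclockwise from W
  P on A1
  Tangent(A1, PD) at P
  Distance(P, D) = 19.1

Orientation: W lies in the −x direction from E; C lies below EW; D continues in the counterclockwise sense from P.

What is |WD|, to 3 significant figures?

33.2

E is at the origin; EW is horizontal with |EW| = 38.0 and W on the −x side, so W = (-38.0, 0.00). A1 meets EW tangentially, so CW is at right angles to EW, so C = W + (0, -13.4) = (-38.0, -13.4). On A1, W sits at bearing 90° from C; a 72° counterclockwise sweep puts P at bearing 162°, so P = C + 13.4·(cos 162°, sin 162°) = (-50.7, -9.26). A1 meets PD tangentially, so CP is at right angles to PD, so PD runs along (−sin 162°, cos 162°); with |PD| = 19.1, D = (-56.6, -27.4). Then |WD| = |D − W| = 33.2.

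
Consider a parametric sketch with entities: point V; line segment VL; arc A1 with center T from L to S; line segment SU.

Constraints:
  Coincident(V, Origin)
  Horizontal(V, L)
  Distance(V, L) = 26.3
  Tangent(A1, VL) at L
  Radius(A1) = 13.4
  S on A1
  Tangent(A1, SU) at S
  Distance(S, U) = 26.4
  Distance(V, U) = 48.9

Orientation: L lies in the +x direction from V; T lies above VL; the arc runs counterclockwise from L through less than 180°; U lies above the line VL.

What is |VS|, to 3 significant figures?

42.9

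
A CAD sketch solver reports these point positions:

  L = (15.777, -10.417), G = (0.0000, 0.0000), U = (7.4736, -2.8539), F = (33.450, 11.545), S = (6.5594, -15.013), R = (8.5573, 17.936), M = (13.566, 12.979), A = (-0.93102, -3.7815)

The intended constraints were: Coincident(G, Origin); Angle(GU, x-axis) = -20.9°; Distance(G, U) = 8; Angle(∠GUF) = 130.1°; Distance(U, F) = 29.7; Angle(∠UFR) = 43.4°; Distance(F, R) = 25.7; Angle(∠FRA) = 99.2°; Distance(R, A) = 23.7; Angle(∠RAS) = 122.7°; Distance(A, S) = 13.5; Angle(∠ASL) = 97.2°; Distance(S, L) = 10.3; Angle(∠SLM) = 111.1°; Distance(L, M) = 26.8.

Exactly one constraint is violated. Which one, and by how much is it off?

Distance(L, M) = 26.8 — off by 3.30.

G = (0.00, 0.00) ✓; GU at -20.90° ✓; |GU| = 8.000 ✓; ∠GUF = 130.1° ✓; |UF| = 29.70 ✓; ∠UFR = 43.40° ✓; |FR| = 25.70 ✓; ∠FRA = 99.20° ✓; |RA| = 23.70 ✓; ∠RAS = 122.7° ✓; |AS| = 13.50 ✓; ∠ASL = 97.20° ✓; |SL| = 10.30 ✓; ∠SLM = 111.1° ✓; |LM| = 23.50 ✗.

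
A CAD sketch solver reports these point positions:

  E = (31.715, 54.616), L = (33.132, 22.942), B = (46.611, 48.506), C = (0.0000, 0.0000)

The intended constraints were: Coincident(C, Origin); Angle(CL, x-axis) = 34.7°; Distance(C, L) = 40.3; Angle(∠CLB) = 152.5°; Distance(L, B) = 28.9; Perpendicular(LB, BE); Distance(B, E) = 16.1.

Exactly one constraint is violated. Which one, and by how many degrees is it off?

Perpendicular(LB, BE) — off by 5.50°.

C = (0.00, 0.00) ✓; CL at 34.70° ✓; |CL| = 40.30 ✓; ∠CLB = 152.5° ✓; |LB| = 28.90 ✓; ∠(LB, BE) = 95.50° ✗; |BE| = 16.10 ✓.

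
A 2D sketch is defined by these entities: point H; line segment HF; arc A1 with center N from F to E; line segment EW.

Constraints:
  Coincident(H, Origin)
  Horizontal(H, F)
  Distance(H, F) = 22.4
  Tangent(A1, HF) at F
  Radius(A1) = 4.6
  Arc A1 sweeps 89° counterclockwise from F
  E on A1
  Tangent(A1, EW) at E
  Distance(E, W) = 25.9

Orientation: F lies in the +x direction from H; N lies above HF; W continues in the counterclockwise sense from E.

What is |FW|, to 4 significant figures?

30.83

On A1, F sits at bearing -90° from N; an 89° counterclockwise sweep puts E at bearing -1°, so E = N + 4.6·(cos -1°, sin -1°) = (27.00, 4.520). Tangency of A1 to EW means the radius NE is perpendicular to EW, so EW runs along (−sin -1°, cos -1°); with |EW| = 25.9, W = (27.45, 30.42). Then |FW| = |W − F| = 30.83.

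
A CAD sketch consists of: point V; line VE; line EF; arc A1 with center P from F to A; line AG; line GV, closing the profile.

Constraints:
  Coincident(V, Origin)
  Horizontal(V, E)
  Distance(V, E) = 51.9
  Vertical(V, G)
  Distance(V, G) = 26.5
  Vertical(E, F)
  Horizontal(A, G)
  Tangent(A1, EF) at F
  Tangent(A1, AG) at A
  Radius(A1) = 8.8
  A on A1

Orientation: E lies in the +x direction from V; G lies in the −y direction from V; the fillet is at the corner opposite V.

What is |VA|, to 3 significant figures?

50.6

V is at the origin; V and E share the same y with |VE| = 51.9 and E on the +x side, so E = (51.9, 0.00). VG is vertical with |VG| = 26.5 and G on the −y side, so G = (0.00, -26.5). The virtual corner opposite V is at (51.9, -26.5). Tangency of A1 to EF means the radius PF is perpendicular to EF and A1 meets AG tangentially, so PA is at right angles to AG, with radius 8.8, so the center P sits 8.8 in from both sides at P = (43.1, -17.7). That places the tangent points at F = (51.9, -17.7) on EF and A = (43.1, -26.5) on AG. Then |VA| = |A − V| = 50.6.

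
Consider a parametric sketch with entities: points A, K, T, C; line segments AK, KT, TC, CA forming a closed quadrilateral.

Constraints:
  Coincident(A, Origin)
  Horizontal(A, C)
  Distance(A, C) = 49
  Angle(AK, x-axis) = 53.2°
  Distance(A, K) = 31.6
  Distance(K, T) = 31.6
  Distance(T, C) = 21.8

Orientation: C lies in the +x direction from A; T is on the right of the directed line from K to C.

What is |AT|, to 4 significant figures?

28.24

Checks: |KT| = 31.60 ✓; |TC| = 21.80 ✓.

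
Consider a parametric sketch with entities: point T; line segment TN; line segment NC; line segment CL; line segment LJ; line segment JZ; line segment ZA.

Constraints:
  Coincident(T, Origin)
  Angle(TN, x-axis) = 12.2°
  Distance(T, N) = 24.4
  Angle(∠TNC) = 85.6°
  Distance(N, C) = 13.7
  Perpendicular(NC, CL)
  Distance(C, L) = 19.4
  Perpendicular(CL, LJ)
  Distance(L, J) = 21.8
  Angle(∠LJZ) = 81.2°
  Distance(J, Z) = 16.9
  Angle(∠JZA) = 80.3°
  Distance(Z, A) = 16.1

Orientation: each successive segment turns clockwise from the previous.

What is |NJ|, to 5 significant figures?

21.023

T is at the origin; TN runs at 12.2° with length 24.4, so N = (23.849, 5.1563). ∠TNC = 85.6° gives NC at -82.200° from the x-axis; with |NC| = 13.7, C = (25.708, -8.4169). NC ⟂ CL, so CL runs at -172.20°; with |CL| = 19.4, L = (6.4877, -11.050). CL ⟂ LJ, so LJ runs at 97.800°; with |LJ| = 21.8, J = (3.5291, 10.549). Then |NJ| = |J − N| = 21.023.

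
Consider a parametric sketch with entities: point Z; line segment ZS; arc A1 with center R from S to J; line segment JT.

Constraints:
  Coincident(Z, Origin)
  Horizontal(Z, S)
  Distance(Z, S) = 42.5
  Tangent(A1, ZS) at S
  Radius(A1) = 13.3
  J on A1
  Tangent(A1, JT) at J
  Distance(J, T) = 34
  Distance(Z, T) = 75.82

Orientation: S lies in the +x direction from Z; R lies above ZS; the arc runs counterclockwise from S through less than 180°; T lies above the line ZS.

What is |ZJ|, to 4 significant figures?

56.70

Checks: ∠(RS, SZ) = 90.00° ✓; |RJ| = 13.30 ✓; ∠(RJ, JT) = 90.00° ✓; |JT| = 34.00 ✓; |ZT| = 75.82 ✓.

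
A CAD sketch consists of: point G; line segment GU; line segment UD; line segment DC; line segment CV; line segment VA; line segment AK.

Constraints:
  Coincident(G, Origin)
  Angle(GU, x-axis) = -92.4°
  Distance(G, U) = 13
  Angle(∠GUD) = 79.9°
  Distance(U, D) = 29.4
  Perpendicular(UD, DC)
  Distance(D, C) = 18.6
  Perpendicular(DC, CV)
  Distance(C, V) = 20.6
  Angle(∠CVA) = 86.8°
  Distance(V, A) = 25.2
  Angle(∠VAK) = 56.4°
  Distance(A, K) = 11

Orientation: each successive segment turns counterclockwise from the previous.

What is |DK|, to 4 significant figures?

10.39

G is at the origin; GU runs at -92.4° with length 13.0, so U = (-0.5444, -12.99). ∠GUD = 79.9° gives UD at 7.700° from the x-axis; with |UD| = 29.4, D = (28.59, -9.049). The perpendicularity gives DC at right angles to UD, so DC runs at 97.70°; with |DC| = 18.6, C = (26.10, 9.383). The perpendicularity gives CV at right angles to DC, so CV runs at -172.3°; with |CV| = 20.6, V = (5.684, 6.623). ∠CVA = 86.8° gives VA at -79.10° from the x-axis; with |VA| = 25.2, A = (10.45, -18.12). ∠VAK = 56.4° gives AK at 44.50° from the x-axis; with |AK| = 11.0, K = (18.30, -10.41). Then |DK| = |K − D| = 10.39.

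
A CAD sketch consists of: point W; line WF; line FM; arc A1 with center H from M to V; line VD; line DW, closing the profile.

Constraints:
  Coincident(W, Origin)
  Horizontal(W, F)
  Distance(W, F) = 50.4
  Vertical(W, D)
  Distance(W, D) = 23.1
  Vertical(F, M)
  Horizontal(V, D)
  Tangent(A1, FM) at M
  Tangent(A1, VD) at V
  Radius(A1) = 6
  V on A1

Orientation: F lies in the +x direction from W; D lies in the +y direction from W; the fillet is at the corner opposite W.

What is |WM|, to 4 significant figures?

53.22

W is at the origin; WF is horizontal with |WF| = 50.4 and F on the +x side, so F = (50.40, 0.000). W and D share the same x with |WD| = 23.1 and D on the +y side, so D = (0.000, 23.10). The virtual corner opposite W is at (50.40, 23.10). Tangency of A1 to FM means the radius HM is perpendicular to FM and since A1 is tangent to VD there, HV ⟂ VD, with radius 6.0, so the center H sits 6.0 in from both sides at H = (44.40, 17.10). That places the tangent points at M = (50.40, 17.10) on FM and V = (44.40, 23.10) on VD. Then |WM| = |M − W| = 53.22.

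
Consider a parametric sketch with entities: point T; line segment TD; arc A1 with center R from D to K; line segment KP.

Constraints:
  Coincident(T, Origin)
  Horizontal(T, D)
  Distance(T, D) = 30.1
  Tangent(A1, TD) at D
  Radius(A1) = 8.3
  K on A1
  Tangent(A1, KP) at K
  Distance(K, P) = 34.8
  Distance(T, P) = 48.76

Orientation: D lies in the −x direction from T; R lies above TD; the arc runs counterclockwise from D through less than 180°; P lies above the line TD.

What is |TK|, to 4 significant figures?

23.39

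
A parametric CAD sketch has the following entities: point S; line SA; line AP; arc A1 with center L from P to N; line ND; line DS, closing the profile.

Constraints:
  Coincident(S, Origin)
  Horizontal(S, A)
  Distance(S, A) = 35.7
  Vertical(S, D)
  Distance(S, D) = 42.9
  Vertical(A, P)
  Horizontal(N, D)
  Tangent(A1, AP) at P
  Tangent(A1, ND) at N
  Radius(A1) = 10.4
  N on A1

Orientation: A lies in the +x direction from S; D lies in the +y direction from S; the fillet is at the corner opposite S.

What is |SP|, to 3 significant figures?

48.3

S is at the origin; SA is horizontal with |SA| = 35.7 and A on the +x side, so A = (35.7, 0.00). SD is vertical with |SD| = 42.9 and D on the +y side, so D = (0.00, 42.9). The virtual corner opposite S is at (35.7, 42.9). Since A1 is tangent to AP there, LP ⟂ AP and tangency of A1 to ND means the radius LN is perpendicular to ND, with radius 10.4, so the center L sits 10.4 in from both sides at L = (25.3, 32.5). That places the tangent points at P = (35.7, 32.5) on AP and N = (25.3, 42.9) on ND. Then |SP| = |P − S| = 48.3.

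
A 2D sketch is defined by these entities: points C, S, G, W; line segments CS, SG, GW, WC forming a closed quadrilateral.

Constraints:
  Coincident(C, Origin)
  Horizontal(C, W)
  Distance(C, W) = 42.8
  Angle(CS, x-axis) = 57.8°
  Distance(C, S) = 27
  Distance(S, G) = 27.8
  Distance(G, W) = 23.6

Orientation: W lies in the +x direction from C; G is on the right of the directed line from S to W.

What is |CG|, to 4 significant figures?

20.12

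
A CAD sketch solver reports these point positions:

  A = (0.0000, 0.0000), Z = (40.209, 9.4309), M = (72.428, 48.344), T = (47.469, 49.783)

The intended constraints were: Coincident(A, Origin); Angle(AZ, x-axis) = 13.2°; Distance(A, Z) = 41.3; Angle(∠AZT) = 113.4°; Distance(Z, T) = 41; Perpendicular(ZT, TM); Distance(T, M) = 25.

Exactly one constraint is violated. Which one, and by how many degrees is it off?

Perpendicular(ZT, TM) — off by 6.90°.

A = (0.00, 0.00) ✓; AZ at 13.20° ✓; |AZ| = 41.30 ✓; ∠AZT = 113.4° ✓; |ZT| = 41.00 ✓; ∠(ZT, TM) = 83.10° ✗; |TM| = 25.00 ✓.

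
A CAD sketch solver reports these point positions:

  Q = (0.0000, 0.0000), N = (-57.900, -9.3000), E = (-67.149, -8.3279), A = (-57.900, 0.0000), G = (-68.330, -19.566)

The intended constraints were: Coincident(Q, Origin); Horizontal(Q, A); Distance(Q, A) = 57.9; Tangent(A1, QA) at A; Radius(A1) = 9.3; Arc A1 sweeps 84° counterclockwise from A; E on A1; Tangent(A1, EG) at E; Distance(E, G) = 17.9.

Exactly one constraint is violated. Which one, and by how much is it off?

Distance(E, G) = 17.9 — off by 6.60.

Q = (0.00, 0.00) ✓; Q.y = 0.00, A.y = 0.00 ✓; |QA| = 57.90 ✓; ∠(NA, AQ) = 90.00° ✓; |NA| = 9.300 ✓; bearing(N→E) − bearing(N→A) = 84.00° ✓; |NE| = 9.300 ✓; ∠(NE, EG) = 90.00° ✓; |EG| = 11.30 ✗.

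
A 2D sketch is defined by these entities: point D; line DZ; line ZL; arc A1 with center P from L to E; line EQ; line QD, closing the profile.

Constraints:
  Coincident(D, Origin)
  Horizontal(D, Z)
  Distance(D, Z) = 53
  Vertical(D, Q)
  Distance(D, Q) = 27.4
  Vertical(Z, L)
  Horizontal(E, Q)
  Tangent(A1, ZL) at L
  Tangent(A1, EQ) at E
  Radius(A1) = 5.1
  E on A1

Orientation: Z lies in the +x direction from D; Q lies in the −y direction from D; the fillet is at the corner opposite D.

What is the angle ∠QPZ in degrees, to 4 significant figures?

109.0°

D is at the origin; D and Z share the same y with |DZ| = 53.0 and Z on the +x side, so Z = (53.00, 0.000). DQ is vertical with |DQ| = 27.4 and Q on the −y side, so Q = (0.000, -27.40). The virtual corner opposite D is at (53.00, -27.40). The tangent condition forces PL to be normal to ZL and tangency of A1 to EQ means the radius PE is perpendicular to EQ, with radius 5.1, so the center P sits 5.1 in from both sides at P = (47.90, -22.30). Then cos ∠QPZ = PQ·PZ / (|PQ||PZ|), giving 109.0°.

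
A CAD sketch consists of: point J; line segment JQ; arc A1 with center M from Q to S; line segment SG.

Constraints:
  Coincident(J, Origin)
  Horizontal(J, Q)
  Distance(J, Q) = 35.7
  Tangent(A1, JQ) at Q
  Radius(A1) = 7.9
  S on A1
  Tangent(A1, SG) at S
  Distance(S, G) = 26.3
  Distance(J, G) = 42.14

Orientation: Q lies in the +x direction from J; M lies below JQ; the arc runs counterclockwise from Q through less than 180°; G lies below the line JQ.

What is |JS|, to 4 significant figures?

28.75

Checks: |MS| = 7.900 ✓; ∠(MS, SG) = 90.00° ✓; |SG| = 26.30 ✓; |JG| = 42.14 ✓.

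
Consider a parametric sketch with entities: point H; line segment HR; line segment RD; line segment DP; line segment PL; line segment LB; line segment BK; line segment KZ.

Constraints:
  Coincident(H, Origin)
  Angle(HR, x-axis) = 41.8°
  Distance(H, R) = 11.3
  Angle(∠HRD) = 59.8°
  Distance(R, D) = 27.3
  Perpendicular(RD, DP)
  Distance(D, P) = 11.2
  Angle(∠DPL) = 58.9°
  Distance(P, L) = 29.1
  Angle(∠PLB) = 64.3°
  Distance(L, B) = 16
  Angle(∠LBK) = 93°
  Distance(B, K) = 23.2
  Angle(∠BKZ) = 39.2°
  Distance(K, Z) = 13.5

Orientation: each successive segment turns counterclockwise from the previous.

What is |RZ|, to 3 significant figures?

16.6

H is at the origin; HR runs at 41.8° with length 11.3, so R = (8.42, 7.53). ∠HRD = 59.8° gives RD at 162° from the x-axis; with |RD| = 27.3, D = (-17.5, 16.0). RD is perpendicular to DP, so DP runs at -108°; with |DP| = 11.2, P = (-21.0, 5.32). ∠DPL = 58.9° gives PL at 13.1° from the x-axis; with |PL| = 29.1, L = (7.34, 11.9). ∠PLB = 64.3° gives LB at 129° from the x-axis; with |LB| = 16.0, B = (-2.68, 24.4). ∠LBK = 93.0° gives BK at -144° from the x-axis; with |BK| = 23.2, K = (-21.5, 10.8). ∠BKZ = 39.2° gives KZ at -3.40° from the x-axis; with |KZ| = 13.5, Z = (-8.02, 10.0). Then |RZ| = |Z − R| = 16.6.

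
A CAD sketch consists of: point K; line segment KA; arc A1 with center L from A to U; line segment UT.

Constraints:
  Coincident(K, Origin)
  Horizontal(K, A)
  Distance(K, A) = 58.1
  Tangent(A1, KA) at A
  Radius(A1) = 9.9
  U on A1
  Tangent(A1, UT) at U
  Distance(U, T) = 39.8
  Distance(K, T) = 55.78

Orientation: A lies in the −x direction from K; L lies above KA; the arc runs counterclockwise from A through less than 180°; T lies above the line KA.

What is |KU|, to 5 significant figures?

49.257

K is at the origin; KA is horizontal with |KA| = 58.1 and A on the −x side, so A = (-58.100, 0.0000). A1 meets KA tangentially, so LA is at right angles to KA, so L = A + (0, 9.9) = (-58.100, 9.9000). Since LU ⟂ UT (tangency), |LT| = √(9.9² + 39.8²) = 41.013 regardless of where U sits on A1. So T lies on both circle(K, 55.78) and circle(L, 41.013); the above-KA intersection is T = (-34.761, 43.624). U is the foot of the tangent from T: U = (-48.840, 6.3979).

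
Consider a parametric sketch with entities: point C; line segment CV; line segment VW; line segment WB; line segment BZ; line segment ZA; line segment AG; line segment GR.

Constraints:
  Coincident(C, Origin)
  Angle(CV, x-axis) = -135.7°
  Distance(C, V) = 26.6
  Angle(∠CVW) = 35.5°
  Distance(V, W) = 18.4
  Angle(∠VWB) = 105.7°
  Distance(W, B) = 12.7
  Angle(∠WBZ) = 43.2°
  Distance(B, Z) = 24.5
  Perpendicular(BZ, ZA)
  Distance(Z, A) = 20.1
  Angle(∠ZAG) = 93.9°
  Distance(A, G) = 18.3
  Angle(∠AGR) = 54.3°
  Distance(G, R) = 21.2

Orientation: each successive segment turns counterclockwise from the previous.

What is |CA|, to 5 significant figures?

34.687

C is at the origin; CV runs at -135.7° with length 26.6, so V = (-19.037, -18.578). ∠CVW = 35.5° gives VW at 8.8000° from the x-axis; with |VW| = 18.4, W = (-0.85402, -15.763). ∠VWB = 105.7° gives WB at 83.100° from the x-axis; with |WB| = 12.7, B = (0.67171, -3.1549). ∠WBZ = 43.2° gives BZ at -140.10° from the x-axis; with |BZ| = 24.5, Z = (-18.124, -18.870). BZ is perpendicular to ZA, so ZA runs at -50.100°; with |ZA| = 20.1, A = (-5.2307, -34.290). Then |CA| = |A − C| = 34.687.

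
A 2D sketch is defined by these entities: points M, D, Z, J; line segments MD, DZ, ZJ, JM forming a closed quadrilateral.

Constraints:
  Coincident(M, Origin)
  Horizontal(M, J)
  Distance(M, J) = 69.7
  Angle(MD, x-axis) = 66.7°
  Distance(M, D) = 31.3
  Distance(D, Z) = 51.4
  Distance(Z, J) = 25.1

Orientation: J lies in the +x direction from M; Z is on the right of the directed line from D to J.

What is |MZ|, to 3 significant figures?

47.5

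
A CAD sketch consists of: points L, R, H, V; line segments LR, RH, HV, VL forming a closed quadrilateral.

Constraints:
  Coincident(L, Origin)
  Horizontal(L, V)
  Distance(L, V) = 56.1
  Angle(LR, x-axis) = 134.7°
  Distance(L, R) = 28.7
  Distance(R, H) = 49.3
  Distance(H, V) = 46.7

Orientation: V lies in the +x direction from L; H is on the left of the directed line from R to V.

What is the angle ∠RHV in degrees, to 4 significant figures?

110.7°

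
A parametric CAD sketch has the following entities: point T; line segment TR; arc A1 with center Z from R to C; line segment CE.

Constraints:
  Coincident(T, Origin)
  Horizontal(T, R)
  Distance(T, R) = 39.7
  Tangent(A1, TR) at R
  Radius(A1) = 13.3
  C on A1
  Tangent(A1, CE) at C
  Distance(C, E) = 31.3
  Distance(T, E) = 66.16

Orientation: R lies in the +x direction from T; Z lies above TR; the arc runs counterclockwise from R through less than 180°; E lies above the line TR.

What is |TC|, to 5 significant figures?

55.070

Checks: T = (0.00, 0.00) ✓; |ZC| = 13.30 ✓; ∠(ZC, CE) = 90.00° ✓; |CE| = 31.30 ✓; |TE| = 66.16 ✓.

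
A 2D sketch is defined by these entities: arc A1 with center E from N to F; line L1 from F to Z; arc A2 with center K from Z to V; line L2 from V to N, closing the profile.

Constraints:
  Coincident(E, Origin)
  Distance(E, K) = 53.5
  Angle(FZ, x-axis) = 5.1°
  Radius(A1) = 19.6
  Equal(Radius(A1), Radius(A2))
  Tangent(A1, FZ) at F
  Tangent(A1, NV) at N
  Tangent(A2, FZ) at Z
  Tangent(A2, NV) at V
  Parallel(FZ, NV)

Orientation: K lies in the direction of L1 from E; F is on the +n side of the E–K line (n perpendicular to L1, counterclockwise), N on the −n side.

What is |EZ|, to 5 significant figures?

56.977

Tangency of A1 to both parallel lines with radius 19.6 puts F and N at E ± 19.6·n: F = (-1.7423, 19.522), N = (1.7423, -19.522). Equal radii place Z and V the same way about K: Z = K + 19.6·n = (51.546, 24.278), V = K − 19.6·n = (55.031, -14.767). Then |EZ| = |Z − E| = 56.977.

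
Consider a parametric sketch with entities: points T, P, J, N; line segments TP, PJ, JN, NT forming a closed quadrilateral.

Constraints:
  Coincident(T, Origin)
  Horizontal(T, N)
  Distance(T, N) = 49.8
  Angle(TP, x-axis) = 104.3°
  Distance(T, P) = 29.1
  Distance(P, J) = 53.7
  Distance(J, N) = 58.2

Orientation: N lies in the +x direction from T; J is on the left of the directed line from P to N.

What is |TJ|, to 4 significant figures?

68.59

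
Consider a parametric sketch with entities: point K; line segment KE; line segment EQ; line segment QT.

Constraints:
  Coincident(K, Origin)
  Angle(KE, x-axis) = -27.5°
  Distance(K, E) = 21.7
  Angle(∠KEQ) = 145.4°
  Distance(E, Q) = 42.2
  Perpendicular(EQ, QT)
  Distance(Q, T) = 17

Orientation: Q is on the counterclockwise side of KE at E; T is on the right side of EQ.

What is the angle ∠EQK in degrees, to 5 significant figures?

11.594°

K is at the origin; KE runs at -27.5° with length 21.7, so E = 21.7·(cos -27.5°, sin -27.5°) = (19.248, -10.020). ∠KEQ = 145.4°, so EQ runs at -27.5° + (180° − 145.4°) = 7.1000° from the x-axis; with |EQ| = 42.2, Q = E + 42.2·(cos 7.1000°, sin 7.1000°) = (61.125, -4.8040). Then cos ∠EQK = QE·QK / (|QE||QK|), giving 11.594°.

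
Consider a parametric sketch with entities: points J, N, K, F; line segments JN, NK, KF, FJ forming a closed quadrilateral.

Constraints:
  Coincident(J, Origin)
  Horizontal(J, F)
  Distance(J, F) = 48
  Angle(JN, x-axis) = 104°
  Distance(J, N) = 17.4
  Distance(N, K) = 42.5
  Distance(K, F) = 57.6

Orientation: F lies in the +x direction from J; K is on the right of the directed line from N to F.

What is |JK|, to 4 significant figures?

25.86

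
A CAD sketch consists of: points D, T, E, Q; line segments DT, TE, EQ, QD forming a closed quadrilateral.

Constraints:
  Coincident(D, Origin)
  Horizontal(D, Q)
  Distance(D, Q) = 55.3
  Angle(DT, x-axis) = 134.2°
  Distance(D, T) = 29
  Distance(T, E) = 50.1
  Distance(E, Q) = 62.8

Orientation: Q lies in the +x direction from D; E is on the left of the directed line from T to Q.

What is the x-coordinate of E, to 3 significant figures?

19.4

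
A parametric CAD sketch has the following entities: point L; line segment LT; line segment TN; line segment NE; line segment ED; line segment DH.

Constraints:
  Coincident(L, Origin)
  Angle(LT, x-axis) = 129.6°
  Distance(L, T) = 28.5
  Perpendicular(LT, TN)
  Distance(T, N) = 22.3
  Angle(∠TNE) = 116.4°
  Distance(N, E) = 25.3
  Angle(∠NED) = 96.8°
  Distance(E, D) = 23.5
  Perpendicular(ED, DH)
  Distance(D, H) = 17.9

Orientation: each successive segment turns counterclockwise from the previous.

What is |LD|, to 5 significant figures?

15.563

∠TNE = 116.4° gives NE at -76.800° from the x-axis; with |NE| = 25.3, E = (-29.572, -16.886). ∠NED = 96.8° gives ED at 6.4000° from the x-axis; with |ED| = 23.5, D = (-6.2182, -14.267). Then |LD| = |D − L| = 15.563.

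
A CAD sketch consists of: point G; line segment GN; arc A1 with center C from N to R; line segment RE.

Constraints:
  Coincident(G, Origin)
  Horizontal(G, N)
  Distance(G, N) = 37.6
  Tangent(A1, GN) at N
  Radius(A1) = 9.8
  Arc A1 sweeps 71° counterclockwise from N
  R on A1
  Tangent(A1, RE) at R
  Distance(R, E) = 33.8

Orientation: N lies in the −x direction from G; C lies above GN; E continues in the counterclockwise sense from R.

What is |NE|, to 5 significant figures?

43.570

On A1, N sits at bearing -90° from C; a 71° counterclockwise sweep puts R at bearing -19°, so R = C + 9.8·(cos -19°, sin -19°) = (-28.334, 6.6094). Tangency of A1 to RE means the radius CR is perpendicular to RE, so RE runs along (−sin -19°, cos -19°); with |RE| = 33.8, E = (-17.330, 38.568). Then |NE| = |E − N| = 43.570.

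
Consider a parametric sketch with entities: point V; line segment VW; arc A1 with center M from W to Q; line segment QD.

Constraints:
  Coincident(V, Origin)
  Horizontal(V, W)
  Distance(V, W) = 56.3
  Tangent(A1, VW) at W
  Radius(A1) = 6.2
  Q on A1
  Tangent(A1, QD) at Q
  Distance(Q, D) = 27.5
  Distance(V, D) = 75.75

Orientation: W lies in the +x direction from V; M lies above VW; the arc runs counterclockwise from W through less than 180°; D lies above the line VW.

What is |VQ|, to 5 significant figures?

62.495

V is at the origin; V and W share the same y with |VW| = 56.3 and W on the +x side, so W = (56.300, 0.0000). A1 meets VW tangentially, so MW is at right angles to VW, so M = W + (0, 6.2) = (56.300, 6.2000). Since MQ ⟂ QD (tangency), |MD| = √(6.2² + 27.5²) = 28.190 regardless of where Q sits on A1. So D lies on both circle(V, 75.75) and circle(M, 28.190); the above-VW intersection is D = (68.936, 31.400). Q is the foot of the tangent from D: Q = (62.318, 4.7080).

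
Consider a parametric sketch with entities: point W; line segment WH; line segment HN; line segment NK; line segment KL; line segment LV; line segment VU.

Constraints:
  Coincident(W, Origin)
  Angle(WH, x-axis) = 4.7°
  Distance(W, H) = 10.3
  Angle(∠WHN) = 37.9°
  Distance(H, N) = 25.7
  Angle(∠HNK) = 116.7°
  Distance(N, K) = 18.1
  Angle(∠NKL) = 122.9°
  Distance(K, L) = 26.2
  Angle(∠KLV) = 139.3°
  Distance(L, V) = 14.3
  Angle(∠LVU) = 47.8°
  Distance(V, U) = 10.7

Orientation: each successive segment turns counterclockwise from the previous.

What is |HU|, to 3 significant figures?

35.4

W is at the origin; WH runs at 4.7° with length 10.3, so H = (10.3, 0.844). ∠WHN = 37.9° gives HN at 147° from the x-axis; with |HN| = 25.7, N = (-11.2, 14.9). ∠HNK = 116.7° gives NK at -150° from the x-axis; with |NK| = 18.1, K = (-26.9, 5.84). ∠NKL = 122.9° gives KL at -92.8° from the x-axis; with |KL| = 26.2, L = (-28.2, -20.3). ∠KLV = 139.3° gives LV at -52.1° from the x-axis; with |LV| = 14.3, V = (-19.4, -31.6). ∠LVU = 47.8° gives VU at 80.1° from the x-axis; with |VU| = 10.7, U = (-17.6, -21.1). Then |HU| = |U − H| = 35.4.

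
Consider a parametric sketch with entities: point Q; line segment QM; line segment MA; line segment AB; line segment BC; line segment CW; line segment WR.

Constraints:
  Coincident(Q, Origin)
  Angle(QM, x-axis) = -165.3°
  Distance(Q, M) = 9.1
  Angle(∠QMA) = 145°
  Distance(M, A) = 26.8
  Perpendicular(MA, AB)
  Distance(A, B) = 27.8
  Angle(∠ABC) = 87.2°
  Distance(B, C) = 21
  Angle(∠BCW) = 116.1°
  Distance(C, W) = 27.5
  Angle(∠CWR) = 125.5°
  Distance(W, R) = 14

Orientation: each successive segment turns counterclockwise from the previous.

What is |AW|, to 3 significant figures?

31.9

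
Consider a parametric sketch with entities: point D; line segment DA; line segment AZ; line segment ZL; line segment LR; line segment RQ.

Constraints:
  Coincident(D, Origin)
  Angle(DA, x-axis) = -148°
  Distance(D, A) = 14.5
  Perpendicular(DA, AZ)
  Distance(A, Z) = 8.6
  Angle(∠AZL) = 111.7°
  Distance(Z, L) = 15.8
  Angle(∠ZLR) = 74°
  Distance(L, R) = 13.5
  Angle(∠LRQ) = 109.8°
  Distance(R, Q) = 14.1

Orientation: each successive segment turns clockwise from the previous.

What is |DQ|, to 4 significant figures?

12.30

D is at the origin; DA runs at -148.0° with length 14.5, so A = (-12.30, -7.684). DA is perpendicular to AZ, so AZ runs at 122.0°; with |AZ| = 8.6, Z = (-16.85, -0.3906). ∠AZL = 111.7° gives ZL at 53.70° from the x-axis; with |ZL| = 15.8, L = (-7.500, 12.34). ∠ZLR = 74.0° gives LR at -52.30° from the x-axis; with |LR| = 13.5, R = (0.7554, 1.662). ∠LRQ = 109.8° gives RQ at -122.5° from the x-axis; with |RQ| = 14.1, Q = (-6.821, -10.23). Then |DQ| = |Q − D| = 12.30.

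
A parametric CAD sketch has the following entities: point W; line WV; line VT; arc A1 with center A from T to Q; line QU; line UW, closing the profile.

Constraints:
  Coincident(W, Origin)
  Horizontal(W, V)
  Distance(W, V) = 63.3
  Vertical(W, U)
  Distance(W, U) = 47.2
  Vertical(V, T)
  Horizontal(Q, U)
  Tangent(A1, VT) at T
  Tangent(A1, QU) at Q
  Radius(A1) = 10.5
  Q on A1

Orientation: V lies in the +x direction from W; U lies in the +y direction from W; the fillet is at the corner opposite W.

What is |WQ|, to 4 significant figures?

70.82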